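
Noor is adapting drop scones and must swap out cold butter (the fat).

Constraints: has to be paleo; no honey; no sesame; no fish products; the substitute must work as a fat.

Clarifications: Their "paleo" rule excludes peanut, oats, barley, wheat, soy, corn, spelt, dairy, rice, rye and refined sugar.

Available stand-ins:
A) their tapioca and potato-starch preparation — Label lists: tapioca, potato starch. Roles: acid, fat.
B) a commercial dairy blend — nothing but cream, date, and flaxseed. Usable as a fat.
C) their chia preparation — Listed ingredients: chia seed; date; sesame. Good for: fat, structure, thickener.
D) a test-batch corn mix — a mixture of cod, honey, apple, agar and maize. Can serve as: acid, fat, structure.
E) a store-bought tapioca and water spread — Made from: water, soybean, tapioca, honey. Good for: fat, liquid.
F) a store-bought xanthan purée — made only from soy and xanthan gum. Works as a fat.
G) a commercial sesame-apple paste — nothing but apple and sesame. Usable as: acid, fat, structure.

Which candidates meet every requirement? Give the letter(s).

A

A: no sesame, no honey — valid
B: has cream, so not paleo — reject
C: has sesame, so not sesame-free — out
D: has maize, so not paleo; has cod, so not fish-free (and 1 more) — reject
E: has soybean, so not paleo; has honey, so not honey-free — out
F: has soy, so not paleo — reject
G: has sesame, so not sesame-free — no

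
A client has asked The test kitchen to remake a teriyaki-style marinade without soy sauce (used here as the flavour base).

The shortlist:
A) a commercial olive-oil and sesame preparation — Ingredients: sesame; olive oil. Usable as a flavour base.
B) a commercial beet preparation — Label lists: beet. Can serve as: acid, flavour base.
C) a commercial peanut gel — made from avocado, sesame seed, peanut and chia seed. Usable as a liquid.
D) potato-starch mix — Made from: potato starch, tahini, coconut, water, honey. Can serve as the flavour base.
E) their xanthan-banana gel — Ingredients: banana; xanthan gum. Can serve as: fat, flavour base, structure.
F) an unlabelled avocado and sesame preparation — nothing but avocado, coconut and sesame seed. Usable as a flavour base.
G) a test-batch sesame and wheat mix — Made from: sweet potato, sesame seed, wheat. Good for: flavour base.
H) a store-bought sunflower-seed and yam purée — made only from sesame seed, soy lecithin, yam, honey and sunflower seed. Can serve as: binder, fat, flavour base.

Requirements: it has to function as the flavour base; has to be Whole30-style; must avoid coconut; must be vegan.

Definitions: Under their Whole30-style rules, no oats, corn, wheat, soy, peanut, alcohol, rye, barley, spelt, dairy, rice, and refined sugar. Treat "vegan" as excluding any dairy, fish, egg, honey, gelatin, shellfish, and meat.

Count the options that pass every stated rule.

A: works as a flavour base, no coconut, vegan — keep
B: works as a flavour base, no coconut, Whole30-style — OK
C: not usable as a flavour base; has peanut, so not Whole30-style — no
D: has honey, so not vegan; has coconut, so not coconut-free — no
E: vegan, Whole30-style — valid
F: has coconut, so not coconut-free — reject
G: has wheat, so not Whole30-style — reject
H: has soy lecithin, so not Whole30-style; has honey, so not vegan — out

3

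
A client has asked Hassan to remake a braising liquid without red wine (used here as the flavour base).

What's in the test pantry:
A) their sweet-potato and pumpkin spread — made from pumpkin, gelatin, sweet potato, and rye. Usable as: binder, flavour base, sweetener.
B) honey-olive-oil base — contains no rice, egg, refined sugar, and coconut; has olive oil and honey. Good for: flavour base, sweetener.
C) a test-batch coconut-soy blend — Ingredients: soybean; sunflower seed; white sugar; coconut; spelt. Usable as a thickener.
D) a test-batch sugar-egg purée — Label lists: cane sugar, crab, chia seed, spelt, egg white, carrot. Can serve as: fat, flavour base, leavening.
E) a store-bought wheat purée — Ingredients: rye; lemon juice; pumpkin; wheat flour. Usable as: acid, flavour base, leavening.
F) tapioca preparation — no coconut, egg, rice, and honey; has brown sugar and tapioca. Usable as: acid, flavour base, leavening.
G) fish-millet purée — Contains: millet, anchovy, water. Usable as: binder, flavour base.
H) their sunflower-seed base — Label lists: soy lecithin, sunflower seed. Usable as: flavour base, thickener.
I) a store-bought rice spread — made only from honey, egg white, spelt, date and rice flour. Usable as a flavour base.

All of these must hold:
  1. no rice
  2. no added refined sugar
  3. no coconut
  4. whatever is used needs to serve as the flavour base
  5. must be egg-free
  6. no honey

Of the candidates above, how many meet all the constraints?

A: nothing on the exclusion list — keep
B: has honey, so not honey-free — reject
C: not usable as a flavour base; has coconut, so not coconut-free (and 1 more) — no
D: has egg white, so not egg-free; has cane sugar, so not no-added-sugar — no
E: works as a flavour base, no honey, no refined sugar — OK
F: has brown sugar, so not no-added-sugar — no
G: only anchovy, millet and water; none excluded — valid
H: every rule checks out — keep
I: has honey, so not honey-free; has egg white, so not egg-free (and 1 more) — reject

4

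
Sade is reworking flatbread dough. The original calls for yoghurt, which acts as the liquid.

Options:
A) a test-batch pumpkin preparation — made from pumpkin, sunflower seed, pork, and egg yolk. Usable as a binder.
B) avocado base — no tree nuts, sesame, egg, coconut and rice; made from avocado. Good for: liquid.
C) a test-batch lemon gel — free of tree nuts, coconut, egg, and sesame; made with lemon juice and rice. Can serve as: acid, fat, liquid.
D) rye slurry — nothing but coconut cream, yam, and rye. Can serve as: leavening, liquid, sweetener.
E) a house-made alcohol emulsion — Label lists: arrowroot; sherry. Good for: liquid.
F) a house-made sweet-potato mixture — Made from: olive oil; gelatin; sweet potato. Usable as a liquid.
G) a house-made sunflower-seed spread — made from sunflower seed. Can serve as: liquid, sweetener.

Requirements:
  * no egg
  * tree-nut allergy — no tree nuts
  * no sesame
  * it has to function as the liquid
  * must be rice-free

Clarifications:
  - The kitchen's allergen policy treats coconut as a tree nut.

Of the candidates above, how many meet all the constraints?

4

A: not usable as a liquid; has egg yolk, so not egg-free — reject
B: no egg, no sesame — OK
C: has rice, so not rice-free — reject
D: has coconut cream, so not tree-nut-free — reject
E: only sherry and arrowroot; none excluded — keep
F: nothing on the exclusion list — OK
G: works as a liquid, no sesame, no egg — OK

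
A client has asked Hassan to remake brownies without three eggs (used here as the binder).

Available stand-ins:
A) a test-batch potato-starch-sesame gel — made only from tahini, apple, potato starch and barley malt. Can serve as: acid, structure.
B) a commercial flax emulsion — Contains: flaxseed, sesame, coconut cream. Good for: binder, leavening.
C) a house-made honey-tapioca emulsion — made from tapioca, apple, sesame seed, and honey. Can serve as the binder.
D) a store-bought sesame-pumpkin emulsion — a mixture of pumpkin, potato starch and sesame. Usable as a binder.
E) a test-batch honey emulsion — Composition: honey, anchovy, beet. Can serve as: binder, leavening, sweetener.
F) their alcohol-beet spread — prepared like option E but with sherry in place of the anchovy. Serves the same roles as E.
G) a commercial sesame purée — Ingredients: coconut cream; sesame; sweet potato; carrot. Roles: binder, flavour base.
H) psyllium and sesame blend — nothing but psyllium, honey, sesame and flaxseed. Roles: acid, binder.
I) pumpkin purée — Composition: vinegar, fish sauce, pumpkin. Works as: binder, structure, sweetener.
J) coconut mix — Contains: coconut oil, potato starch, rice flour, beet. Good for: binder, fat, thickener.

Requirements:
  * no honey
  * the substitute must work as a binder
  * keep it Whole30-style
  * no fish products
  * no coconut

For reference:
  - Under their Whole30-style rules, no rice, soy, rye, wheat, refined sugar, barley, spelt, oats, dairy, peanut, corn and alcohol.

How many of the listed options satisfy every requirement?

1

A: not usable as a binder; has barley malt, so not Whole30-style — reject
B: has coconut cream, so not coconut-free — out
C: has honey, so not honey-free — no
D: no honey, no coconut — keep
E: has honey, so not honey-free; has anchovy, so not fish-free — no
F: has sherry, so not Whole30-style; has honey, so not honey-free — no
G: has coconut cream, so not coconut-free — no
H: has honey, so not honey-free — out
I: has fish sauce, so not fish-free — reject
J: has rice flour, so not Whole30-style; has coconut oil, so not coconut-free — no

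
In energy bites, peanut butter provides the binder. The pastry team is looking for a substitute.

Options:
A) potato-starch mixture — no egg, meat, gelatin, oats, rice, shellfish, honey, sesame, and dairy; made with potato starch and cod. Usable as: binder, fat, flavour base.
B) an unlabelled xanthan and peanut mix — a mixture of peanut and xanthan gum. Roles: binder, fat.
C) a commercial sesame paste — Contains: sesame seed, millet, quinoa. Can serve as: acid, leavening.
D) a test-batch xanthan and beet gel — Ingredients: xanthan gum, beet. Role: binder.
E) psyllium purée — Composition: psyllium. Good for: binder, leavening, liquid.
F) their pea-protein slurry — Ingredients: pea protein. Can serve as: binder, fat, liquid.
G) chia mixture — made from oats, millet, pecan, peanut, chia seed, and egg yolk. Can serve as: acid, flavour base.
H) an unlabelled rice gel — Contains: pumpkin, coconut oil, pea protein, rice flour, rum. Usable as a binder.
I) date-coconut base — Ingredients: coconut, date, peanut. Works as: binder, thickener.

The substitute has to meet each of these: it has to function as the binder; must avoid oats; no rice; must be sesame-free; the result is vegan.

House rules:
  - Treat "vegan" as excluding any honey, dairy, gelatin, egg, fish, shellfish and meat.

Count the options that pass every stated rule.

5

A: has cod, so not vegan — reject
B: only peanut and xanthan gum; none excluded — keep
C: not usable as a binder; has sesame seed, so not sesame-free — out
D: only beet and xanthan gum; none excluded — valid
E: only psyllium; none excluded — keep
F: only pea protein; none excluded — OK
G: not usable as a binder; has egg yolk, so not vegan (and 1 more) — reject
H: has rice flour, so not rice-free — no
I: only coconut, peanut, and date; none excluded — keep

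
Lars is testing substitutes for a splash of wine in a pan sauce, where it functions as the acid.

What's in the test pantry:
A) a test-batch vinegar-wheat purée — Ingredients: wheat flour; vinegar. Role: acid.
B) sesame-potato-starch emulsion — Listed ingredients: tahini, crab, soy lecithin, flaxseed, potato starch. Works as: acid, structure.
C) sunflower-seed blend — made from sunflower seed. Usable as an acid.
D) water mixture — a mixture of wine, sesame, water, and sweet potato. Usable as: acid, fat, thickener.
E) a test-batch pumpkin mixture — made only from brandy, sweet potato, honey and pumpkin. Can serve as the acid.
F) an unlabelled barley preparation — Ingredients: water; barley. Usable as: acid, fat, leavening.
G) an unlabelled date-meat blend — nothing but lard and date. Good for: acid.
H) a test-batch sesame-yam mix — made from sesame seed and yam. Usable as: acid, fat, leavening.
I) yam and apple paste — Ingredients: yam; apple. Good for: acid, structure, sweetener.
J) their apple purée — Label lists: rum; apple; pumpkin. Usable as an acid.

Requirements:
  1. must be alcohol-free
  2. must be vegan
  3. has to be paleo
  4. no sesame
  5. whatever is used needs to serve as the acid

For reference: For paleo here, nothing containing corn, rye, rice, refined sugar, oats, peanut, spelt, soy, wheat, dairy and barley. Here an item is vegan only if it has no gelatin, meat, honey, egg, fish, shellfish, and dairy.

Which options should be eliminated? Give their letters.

A, B, D, E, F, G, H, J

A: has wheat flour, so not paleo — out
B: has soy lecithin, so not paleo; has crab, so not vegan (and 1 more) — reject
C: nothing on the exclusion list — valid
D: has sesame, so not sesame-free; has wine, so not alcohol-free — no
E: has honey, so not vegan; has brandy, so not alcohol-free — reject
F: has barley, so not paleo — no
G: has lard, so not vegan — no
H: has sesame seed, so not sesame-free — no
I: every rule checks out — OK
J: has rum, so not alcohol-free — out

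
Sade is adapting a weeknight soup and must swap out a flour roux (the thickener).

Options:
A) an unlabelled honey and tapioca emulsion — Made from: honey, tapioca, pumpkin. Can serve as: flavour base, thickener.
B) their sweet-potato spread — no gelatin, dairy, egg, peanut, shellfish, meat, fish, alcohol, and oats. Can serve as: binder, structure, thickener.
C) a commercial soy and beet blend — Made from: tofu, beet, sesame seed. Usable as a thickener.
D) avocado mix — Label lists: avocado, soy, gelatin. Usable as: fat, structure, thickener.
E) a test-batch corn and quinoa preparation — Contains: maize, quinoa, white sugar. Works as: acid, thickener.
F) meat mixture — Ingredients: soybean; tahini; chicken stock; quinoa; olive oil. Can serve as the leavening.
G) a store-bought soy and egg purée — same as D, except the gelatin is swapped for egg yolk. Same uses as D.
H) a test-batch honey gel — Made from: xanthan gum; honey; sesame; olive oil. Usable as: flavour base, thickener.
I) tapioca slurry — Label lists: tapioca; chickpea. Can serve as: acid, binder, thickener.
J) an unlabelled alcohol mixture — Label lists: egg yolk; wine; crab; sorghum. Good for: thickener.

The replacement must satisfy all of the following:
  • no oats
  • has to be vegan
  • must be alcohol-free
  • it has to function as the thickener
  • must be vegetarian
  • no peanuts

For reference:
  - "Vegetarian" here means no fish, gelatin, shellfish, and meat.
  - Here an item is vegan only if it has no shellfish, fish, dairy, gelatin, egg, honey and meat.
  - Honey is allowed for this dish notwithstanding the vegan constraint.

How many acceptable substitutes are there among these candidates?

A: honey is permitted under the vegan carve-out; nothing else excluded — OK
B: all constraints satisfied — keep
C: every rule checks out — valid
D: has gelatin, so not vegetarian; has gelatin, so not vegan — out
E: vegan, no oats — OK
F: not usable as a thickener; has chicken stock, so not vegetarian (and 1 more) — no
G: has egg yolk, so not vegan — out
H: honey is permitted under the vegan carve-out; nothing else excluded — OK
I: works as a thickener, no alcohol, no peanut — valid
J: has crab, so not vegetarian; has egg yolk, so not vegan (and 1 more) — reject

6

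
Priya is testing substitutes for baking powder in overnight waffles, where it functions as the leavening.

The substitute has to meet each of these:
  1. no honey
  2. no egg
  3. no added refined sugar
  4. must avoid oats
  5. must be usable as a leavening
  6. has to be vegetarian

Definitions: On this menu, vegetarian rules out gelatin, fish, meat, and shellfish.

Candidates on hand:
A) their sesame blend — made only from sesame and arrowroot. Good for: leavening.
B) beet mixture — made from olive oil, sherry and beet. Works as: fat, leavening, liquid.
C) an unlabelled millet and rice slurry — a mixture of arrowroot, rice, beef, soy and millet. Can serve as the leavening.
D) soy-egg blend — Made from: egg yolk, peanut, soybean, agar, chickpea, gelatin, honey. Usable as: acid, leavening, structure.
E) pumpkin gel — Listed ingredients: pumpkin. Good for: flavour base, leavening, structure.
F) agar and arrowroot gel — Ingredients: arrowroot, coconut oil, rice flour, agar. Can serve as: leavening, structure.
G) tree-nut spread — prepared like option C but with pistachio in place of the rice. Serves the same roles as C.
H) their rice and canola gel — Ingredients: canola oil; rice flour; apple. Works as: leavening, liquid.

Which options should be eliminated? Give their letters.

C, D, G

A: works as a leavening, no honey, no egg — OK
B: every rule checks out — valid
C: has beef, so not vegetarian — out
D: has gelatin, so not vegetarian; has honey, so not honey-free (and 1 more) — no
E: all constraints satisfied — OK
F: no refined sugar, no honey — keep
G: has beef, so not vegetarian — reject
H: nothing on the exclusion list — valid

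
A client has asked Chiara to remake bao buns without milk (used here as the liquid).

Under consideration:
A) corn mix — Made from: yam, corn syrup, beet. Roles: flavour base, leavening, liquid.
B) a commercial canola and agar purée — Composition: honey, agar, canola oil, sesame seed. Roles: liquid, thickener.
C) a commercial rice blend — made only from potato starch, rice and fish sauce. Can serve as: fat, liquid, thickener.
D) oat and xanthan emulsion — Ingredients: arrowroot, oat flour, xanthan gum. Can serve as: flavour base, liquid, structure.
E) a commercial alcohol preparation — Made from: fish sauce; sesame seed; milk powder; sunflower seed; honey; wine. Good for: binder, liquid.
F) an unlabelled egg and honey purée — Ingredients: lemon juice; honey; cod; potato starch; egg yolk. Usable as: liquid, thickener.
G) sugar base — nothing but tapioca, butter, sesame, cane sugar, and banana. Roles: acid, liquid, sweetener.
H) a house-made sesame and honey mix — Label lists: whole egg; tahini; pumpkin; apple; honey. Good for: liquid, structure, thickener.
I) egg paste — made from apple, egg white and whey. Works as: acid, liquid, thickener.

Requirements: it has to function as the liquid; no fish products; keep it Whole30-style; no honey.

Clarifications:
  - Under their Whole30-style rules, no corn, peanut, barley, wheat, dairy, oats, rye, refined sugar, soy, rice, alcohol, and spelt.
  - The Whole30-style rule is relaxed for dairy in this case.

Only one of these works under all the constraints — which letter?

I

A: has corn syrup, so not Whole30-style — out
B: has honey, so not honey-free — reject
C: has rice, so not Whole30-style; has fish sauce, so not fish-free — no
D: has oat flour, so not Whole30-style — reject
E: has wine, so not Whole30-style; has honey, so not honey-free (and 1 more) — no
F: has honey, so not honey-free; has cod, so not fish-free — no
G: has cane sugar, so not Whole30-style — out
H: has honey, so not honey-free — no
I: dairy is permitted under the Whole30-style carve-out; nothing else excluded — valid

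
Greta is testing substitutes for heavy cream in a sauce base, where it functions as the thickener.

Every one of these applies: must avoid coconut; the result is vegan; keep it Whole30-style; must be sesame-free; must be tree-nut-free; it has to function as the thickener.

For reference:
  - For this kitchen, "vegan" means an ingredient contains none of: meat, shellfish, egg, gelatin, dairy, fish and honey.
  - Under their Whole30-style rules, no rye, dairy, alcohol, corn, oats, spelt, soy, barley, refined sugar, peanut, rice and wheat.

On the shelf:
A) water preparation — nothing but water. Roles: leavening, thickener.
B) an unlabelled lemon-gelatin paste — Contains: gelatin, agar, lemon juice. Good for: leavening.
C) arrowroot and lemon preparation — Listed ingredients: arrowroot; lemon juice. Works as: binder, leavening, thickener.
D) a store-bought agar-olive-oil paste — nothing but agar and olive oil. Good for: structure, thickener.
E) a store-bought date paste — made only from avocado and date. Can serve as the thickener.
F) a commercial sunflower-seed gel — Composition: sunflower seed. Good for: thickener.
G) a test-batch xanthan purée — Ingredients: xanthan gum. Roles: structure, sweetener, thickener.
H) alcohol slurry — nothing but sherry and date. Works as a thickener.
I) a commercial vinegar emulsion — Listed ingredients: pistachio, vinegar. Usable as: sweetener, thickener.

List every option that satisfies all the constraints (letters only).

A: only water; none excluded — keep
B: not usable as a thickener; has gelatin, so not vegan — out
C: only lemon juice and arrowroot; none excluded — valid
D: works as a thickener, no coconut, no tree nuts — valid
E: every rule checks out — valid
F: only sunflower seed; none excluded — OK
G: nothing on the exclusion list — keep
H: has sherry, so not Whole30-style — out
I: has pistachio, so not tree-nut-free — out

A, C, D, E, F, G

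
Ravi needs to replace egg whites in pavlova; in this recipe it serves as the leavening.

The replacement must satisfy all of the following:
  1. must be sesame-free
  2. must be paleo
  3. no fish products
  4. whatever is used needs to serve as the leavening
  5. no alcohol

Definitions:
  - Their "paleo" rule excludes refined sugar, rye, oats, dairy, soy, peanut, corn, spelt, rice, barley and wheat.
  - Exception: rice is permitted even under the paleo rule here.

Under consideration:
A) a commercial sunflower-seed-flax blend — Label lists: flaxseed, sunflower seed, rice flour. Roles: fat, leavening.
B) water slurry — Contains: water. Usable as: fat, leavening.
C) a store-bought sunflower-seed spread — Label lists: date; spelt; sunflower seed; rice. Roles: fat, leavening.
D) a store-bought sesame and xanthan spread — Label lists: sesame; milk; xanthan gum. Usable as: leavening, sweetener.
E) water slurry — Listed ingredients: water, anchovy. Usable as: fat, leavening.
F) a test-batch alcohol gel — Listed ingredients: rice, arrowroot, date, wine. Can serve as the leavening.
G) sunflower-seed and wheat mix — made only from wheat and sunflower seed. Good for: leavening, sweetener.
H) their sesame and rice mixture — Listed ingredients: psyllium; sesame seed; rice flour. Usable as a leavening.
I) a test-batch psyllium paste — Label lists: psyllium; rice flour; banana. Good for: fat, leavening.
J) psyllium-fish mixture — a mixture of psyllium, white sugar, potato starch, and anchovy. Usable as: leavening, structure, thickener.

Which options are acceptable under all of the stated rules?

A: rice is permitted under the paleo carve-out; nothing else excluded — OK
B: every rule checks out — keep
C: has spelt, so not paleo — out
D: has milk, so not paleo; has sesame, so not sesame-free — no
E: has anchovy, so not fish-free — out
F: has wine, so not alcohol-free — no
G: has wheat, so not paleo — out
H: has sesame seed, so not sesame-free — reject
I: rice is permitted under the paleo carve-out; nothing else excluded — valid
J: has white sugar, so not paleo; has anchovy, so not fish-free — reject

A, B, I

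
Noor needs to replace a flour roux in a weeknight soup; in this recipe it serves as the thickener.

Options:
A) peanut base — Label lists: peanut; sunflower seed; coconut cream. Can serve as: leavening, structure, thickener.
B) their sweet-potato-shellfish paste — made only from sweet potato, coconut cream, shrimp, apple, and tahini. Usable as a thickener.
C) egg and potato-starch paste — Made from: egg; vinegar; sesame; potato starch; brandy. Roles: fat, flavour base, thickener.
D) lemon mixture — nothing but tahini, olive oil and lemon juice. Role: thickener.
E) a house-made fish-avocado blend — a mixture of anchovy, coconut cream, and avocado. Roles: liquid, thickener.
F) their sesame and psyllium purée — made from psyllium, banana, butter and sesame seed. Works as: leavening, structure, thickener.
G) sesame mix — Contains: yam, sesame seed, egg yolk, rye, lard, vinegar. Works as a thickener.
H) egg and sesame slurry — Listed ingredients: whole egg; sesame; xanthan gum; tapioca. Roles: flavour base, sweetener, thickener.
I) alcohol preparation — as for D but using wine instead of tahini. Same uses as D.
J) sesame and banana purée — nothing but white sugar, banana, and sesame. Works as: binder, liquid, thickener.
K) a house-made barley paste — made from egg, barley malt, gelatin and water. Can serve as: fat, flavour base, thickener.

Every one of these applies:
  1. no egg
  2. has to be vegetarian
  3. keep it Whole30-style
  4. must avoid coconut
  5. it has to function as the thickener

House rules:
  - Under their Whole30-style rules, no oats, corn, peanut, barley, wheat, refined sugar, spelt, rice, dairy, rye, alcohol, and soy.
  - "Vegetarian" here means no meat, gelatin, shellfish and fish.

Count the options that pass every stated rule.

1

A: has peanut, so not Whole30-style; has coconut cream, so not coconut-free — no
B: has shrimp, so not vegetarian; has coconut cream, so not coconut-free — no
C: has brandy, so not Whole30-style; has egg, so not egg-free — out
D: all constraints satisfied — valid
E: has anchovy, so not vegetarian; has coconut cream, so not coconut-free — reject
F: has butter, so not Whole30-style — out
G: has rye, so not Whole30-style; has lard, so not vegetarian (and 1 more) — out
H: has whole egg, so not egg-free — no
I: has wine, so not Whole30-style — no
J: has white sugar, so not Whole30-style — no
K: has barley malt, so not Whole30-style; has gelatin, so not vegetarian (and 1 more) — out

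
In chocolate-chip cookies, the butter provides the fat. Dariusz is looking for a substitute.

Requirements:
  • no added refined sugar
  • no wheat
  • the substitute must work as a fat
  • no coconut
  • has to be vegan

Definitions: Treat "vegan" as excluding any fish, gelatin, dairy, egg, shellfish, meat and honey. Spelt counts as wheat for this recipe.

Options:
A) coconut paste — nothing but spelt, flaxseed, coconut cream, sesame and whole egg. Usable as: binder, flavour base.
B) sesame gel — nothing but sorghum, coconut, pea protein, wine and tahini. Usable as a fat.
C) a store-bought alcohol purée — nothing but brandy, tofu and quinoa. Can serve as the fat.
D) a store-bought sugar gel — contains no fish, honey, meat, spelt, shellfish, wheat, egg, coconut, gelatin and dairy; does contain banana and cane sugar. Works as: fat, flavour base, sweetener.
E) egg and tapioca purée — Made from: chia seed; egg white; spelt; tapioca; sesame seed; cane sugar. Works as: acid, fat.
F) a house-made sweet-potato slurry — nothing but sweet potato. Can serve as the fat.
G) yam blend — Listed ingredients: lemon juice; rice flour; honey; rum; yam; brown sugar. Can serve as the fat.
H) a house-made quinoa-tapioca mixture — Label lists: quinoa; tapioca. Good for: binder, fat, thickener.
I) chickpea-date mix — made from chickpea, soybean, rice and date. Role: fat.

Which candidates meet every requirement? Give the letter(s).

C, F, H, I

A: not usable as a fat; has whole egg, so not vegan (and 2 more) — reject
B: has coconut, so not coconut-free — out
C: only brandy, tofu, and quinoa; none excluded — valid
D: has cane sugar, so not no-added-sugar — out
E: has egg white, so not vegan; has cane sugar, so not no-added-sugar (and 1 more) — out
F: only sweet potato; none excluded — OK
G: has honey, so not vegan; has brown sugar, so not no-added-sugar — no
H: works as a fat, no refined sugar, vegan — valid
I: all constraints satisfied — keep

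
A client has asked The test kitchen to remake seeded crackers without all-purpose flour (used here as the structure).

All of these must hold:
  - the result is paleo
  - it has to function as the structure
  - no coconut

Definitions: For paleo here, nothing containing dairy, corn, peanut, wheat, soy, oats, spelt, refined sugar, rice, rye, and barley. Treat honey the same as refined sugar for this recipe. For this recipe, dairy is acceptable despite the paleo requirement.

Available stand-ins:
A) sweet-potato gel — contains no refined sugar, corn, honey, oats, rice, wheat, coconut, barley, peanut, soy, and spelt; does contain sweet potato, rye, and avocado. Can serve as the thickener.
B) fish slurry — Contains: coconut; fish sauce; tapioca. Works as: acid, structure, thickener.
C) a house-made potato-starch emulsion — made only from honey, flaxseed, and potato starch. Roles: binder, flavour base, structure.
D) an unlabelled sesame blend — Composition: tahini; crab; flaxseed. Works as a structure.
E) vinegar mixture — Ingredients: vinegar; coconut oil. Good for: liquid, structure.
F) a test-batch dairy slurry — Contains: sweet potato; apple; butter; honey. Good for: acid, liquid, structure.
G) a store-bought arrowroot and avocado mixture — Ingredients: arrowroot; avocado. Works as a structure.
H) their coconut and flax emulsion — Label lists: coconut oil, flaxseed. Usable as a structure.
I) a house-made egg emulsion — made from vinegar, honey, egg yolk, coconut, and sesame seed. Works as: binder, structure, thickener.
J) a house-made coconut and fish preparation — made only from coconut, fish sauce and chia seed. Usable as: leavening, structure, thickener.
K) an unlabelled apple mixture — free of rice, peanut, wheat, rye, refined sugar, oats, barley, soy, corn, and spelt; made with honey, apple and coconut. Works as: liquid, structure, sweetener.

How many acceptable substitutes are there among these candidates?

2

A: not usable as a structure; has rye, so not paleo — reject
B: has coconut, so not coconut-free — reject
C: has honey, so not paleo — reject
D: only tahini, crab and flaxseed; none excluded — OK
E: has coconut oil, so not coconut-free — reject
F: has honey, so not paleo — out
G: every rule checks out — valid
H: has coconut oil, so not coconut-free — out
I: has honey, so not paleo; has coconut, so not coconut-free — no
J: has coconut, so not coconut-free — out
K: has honey, so not paleo; has coconut, so not coconut-free — no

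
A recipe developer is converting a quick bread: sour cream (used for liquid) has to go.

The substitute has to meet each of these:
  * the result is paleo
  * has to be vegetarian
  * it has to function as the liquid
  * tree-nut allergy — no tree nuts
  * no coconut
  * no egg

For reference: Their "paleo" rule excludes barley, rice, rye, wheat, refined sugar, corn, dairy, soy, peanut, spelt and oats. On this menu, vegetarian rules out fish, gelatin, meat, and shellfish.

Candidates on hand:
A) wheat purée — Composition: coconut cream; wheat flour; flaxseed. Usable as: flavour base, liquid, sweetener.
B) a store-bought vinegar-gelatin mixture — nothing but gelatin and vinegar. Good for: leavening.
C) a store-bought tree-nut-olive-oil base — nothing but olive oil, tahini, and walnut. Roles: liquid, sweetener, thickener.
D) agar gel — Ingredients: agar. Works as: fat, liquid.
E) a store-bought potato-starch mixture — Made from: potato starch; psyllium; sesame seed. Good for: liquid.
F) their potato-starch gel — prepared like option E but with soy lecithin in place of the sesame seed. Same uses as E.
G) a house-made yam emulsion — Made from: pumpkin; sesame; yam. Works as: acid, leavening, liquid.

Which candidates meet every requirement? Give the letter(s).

D, E, G

A: has wheat flour, so not paleo; has coconut cream, so not coconut-free — no
B: not usable as a liquid; has gelatin, so not vegetarian — no
C: has walnut, so not tree-nut-free — no
D: works as a liquid, no coconut, paleo — valid
E: all constraints satisfied — keep
F: has soy lecithin, so not paleo — no
G: nothing on the exclusion list — OK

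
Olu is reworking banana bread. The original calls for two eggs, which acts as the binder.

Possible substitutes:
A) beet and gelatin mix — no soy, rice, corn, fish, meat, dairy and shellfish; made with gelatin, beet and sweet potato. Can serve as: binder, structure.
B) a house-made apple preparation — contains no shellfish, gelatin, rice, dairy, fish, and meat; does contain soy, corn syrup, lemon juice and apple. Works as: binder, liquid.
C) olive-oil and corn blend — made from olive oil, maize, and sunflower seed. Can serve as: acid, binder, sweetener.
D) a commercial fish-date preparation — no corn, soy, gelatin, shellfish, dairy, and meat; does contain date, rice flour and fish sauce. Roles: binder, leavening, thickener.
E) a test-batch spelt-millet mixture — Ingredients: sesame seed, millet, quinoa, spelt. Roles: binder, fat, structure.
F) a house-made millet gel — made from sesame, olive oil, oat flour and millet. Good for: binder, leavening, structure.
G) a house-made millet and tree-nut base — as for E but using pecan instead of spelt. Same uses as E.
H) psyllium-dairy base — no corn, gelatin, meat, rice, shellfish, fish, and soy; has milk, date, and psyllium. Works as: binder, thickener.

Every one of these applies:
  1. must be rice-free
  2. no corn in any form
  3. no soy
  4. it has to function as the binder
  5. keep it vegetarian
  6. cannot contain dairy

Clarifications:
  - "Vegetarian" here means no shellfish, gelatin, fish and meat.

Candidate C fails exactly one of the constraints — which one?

usable as a binder: satisfied
vegetarian: satisfied
soy-free: satisfied
corn-free: has maize — fails
rice-free: satisfied
dairy-free: satisfied

corn-free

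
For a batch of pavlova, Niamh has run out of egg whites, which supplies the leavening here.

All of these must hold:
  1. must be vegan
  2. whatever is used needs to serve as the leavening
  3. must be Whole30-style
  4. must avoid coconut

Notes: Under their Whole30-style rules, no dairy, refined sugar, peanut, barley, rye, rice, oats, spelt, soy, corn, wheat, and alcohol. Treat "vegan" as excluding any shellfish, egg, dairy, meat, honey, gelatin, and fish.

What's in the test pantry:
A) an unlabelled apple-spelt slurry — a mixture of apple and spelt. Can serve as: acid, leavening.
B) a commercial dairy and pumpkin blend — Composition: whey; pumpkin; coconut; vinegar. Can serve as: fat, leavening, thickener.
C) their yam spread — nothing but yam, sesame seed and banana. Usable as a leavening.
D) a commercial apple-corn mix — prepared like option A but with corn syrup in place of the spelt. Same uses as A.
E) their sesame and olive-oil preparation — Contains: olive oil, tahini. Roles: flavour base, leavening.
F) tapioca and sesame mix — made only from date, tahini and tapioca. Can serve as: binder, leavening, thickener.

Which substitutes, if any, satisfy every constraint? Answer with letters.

C, E, F

A: has spelt, so not Whole30-style — reject
B: has whey, so not Whole30-style; has whey, so not vegan (and 1 more) — out
C: works as a leavening, vegan, Whole30-style — OK
D: has corn syrup, so not Whole30-style — no
E: every rule checks out — valid
F: works as a leavening, vegan, no coconut — OK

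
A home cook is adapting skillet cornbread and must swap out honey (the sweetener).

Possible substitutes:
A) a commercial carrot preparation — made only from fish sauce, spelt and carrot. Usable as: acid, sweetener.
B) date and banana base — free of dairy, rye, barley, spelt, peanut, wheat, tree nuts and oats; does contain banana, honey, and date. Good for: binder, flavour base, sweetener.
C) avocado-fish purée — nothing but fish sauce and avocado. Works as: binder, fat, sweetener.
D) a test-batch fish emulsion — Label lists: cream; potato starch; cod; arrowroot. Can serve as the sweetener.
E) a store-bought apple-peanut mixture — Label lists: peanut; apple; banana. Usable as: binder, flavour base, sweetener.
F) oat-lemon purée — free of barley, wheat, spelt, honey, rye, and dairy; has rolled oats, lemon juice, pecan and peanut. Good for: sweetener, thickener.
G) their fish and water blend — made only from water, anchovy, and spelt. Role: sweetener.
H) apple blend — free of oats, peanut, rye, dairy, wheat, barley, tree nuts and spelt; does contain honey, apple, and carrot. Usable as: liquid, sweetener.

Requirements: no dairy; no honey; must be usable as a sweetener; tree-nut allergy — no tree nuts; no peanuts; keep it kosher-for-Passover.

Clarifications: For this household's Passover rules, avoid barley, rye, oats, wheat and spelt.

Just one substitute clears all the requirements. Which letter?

A: has spelt, so not kosher-for-Passover — reject
B: has honey, so not honey-free — reject
C: only fish sauce and avocado; none excluded — keep
D: has cream, so not dairy-free — no
E: has peanut, so not peanut-free — out
F: has rolled oats, so not kosher-for-Passover; has peanut, so not peanut-free (and 1 more) — reject
G: has spelt, so not kosher-for-Passover — out
H: has honey, so not honey-free — out

C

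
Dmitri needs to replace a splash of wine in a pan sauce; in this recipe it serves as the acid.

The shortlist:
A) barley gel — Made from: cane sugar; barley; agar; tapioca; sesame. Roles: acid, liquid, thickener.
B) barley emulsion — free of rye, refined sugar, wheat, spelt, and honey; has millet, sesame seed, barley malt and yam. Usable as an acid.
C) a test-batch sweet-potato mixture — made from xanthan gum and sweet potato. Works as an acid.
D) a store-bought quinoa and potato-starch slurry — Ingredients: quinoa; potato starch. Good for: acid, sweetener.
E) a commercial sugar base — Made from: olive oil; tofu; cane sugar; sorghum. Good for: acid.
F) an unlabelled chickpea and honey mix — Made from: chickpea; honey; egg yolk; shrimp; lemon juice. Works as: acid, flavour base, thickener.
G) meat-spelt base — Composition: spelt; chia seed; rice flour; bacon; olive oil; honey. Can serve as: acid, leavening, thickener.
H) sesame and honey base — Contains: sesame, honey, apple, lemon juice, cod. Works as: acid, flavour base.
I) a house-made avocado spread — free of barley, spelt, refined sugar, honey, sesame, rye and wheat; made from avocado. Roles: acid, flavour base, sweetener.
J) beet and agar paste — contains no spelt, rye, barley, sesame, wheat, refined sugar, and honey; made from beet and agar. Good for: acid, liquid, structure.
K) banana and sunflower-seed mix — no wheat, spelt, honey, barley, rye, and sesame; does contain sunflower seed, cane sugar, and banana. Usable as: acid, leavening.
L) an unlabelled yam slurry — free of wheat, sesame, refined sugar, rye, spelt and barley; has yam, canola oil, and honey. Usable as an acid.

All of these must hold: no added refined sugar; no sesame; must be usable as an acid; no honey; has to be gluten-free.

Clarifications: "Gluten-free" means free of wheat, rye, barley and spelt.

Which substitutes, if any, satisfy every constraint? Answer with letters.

C, D, I, J

A: has barley, so not gluten-free; has sesame, so not sesame-free (and 1 more) — out
B: has barley malt, so not gluten-free; has sesame seed, so not sesame-free — out
C: nothing on the exclusion list — valid
D: only quinoa and potato starch; none excluded — valid
E: has cane sugar, so not no-added-sugar — out
F: has honey, so not honey-free — no
G: has spelt, so not gluten-free; has honey, so not honey-free — no
H: has sesame, so not sesame-free; has honey, so not honey-free — reject
I: no refined sugar, gluten-free — OK
J: works as an acid, gluten-free, no honey — keep
K: has cane sugar, so not no-added-sugar — reject
L: has honey, so not honey-free — reject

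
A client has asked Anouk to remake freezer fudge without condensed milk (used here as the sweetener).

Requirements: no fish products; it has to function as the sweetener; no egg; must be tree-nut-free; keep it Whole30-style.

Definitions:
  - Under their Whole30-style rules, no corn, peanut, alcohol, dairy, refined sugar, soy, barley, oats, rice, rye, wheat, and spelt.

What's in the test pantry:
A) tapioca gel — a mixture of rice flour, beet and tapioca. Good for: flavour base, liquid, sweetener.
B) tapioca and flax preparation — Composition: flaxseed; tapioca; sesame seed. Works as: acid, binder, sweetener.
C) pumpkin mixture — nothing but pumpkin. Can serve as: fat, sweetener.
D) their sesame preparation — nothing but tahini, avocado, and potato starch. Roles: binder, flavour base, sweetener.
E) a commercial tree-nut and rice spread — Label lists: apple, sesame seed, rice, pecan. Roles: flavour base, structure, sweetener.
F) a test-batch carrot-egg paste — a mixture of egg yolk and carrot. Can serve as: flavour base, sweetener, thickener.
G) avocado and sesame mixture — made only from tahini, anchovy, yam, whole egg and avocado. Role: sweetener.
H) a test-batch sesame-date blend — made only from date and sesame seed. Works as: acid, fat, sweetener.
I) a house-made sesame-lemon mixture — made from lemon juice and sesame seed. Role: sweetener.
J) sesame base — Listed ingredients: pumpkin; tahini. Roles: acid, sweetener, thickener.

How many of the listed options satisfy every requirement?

6

A: has rice flour, so not Whole30-style — out
B: only sesame seed, tapioca, and flaxseed; none excluded — keep
C: works as a sweetener, no tree nuts, Whole30-style — OK
D: only tahini, potato starch and avocado; none excluded — keep
E: has rice, so not Whole30-style; has pecan, so not tree-nut-free — reject
F: has egg yolk, so not egg-free — reject
G: has whole egg, so not egg-free; has anchovy, so not fish-free — reject
H: every rule checks out — keep
I: only sesame seed and lemon juice; none excluded — OK
J: only tahini and pumpkin; none excluded — OK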